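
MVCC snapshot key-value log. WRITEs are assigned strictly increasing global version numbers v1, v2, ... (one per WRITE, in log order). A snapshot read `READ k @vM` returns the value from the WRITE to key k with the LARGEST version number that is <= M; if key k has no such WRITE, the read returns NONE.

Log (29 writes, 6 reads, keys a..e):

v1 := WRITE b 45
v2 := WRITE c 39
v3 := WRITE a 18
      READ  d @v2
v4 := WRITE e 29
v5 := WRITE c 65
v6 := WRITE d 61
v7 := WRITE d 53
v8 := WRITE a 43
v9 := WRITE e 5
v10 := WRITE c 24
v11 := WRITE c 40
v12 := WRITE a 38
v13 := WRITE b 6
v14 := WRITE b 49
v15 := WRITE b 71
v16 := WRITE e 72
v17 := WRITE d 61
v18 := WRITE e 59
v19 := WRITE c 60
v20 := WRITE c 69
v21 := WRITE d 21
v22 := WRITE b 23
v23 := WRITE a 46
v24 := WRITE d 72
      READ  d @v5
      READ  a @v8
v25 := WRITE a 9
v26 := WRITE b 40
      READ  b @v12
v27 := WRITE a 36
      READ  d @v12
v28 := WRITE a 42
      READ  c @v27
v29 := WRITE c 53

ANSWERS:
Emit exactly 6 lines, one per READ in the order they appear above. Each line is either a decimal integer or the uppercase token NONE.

v1: WRITE b=45  (b history now [(1, 45)])
v2: WRITE c=39  (c history now [(2, 39)])
v3: WRITE a=18  (a history now [(3, 18)])
READ d @v2: history=[] -> no version <= 2 -> NONE
v4: WRITE e=29  (e history now [(4, 29)])
v5: WRITE c=65  (c history now [(2, 39), (5, 65)])
v6: WRITE d=61  (d history now [(6, 61)])
v7: WRITE d=53  (d history now [(6, 61), (7, 53)])
v8: WRITE a=43  (a history now [(3, 18), (8, 43)])
v9: WRITE e=5  (e history now [(4, 29), (9, 5)])
v10: WRITE c=24  (c history now [(2, 39), (5, 65), (10, 24)])
v11: WRITE c=40  (c history now [(2, 39), (5, 65), (10, 24), (11, 40)])
v12: WRITE a=38  (a history now [(3, 18), (8, 43), (12, 38)])
v13: WRITE b=6  (b history now [(1, 45), (13, 6)])
v14: WRITE b=49  (b history now [(1, 45), (13, 6), (14, 49)])
v15: WRITE b=71  (b history now [(1, 45), (13, 6), (14, 49), (15, 71)])
v16: WRITE e=72  (e history now [(4, 29), (9, 5), (16, 72)])
v17: WRITE d=61  (d history now [(6, 61), (7, 53), (17, 61)])
v18: WRITE e=59  (e history now [(4, 29), (9, 5), (16, 72), (18, 59)])
v19: WRITE c=60  (c history now [(2, 39), (5, 65), (10, 24), (11, 40), (19, 60)])
v20: WRITE c=69  (c history now [(2, 39), (5, 65), (10, 24), (11, 40), (19, 60), (20, 69)])
v21: WRITE d=21  (d history now [(6, 61), (7, 53), (17, 61), (21, 21)])
v22: WRITE b=23  (b history now [(1, 45), (13, 6), (14, 49), (15, 71), (22, 23)])
v23: WRITE a=46  (a history now [(3, 18), (8, 43), (12, 38), (23, 46)])
v24: WRITE d=72  (d history now [(6, 61), (7, 53), (17, 61), (21, 21), (24, 72)])
READ d @v5: history=[(6, 61), (7, 53), (17, 61), (21, 21), (24, 72)] -> no version <= 5 -> NONE
READ a @v8: history=[(3, 18), (8, 43), (12, 38), (23, 46)] -> pick v8 -> 43
v25: WRITE a=9  (a history now [(3, 18), (8, 43), (12, 38), (23, 46), (25, 9)])
v26: WRITE b=40  (b history now [(1, 45), (13, 6), (14, 49), (15, 71), (22, 23), (26, 40)])
READ b @v12: history=[(1, 45), (13, 6), (14, 49), (15, 71), (22, 23), (26, 40)] -> pick v1 -> 45
v27: WRITE a=36  (a history now [(3, 18), (8, 43), (12, 38), (23, 46), (25, 9), (27, 36)])
READ d @v12: history=[(6, 61), (7, 53), (17, 61), (21, 21), (24, 72)] -> pick v7 -> 53
v28: WRITE a=42  (a history now [(3, 18), (8, 43), (12, 38), (23, 46), (25, 9), (27, 36), (28, 42)])
READ c @v27: history=[(2, 39), (5, 65), (10, 24), (11, 40), (19, 60), (20, 69)] -> pick v20 -> 69
v29: WRITE c=53  (c history now [(2, 39), (5, 65), (10, 24), (11, 40), (19, 60), (20, 69), (29, 53)])

Answer: NONE
NONE
43
45
53
69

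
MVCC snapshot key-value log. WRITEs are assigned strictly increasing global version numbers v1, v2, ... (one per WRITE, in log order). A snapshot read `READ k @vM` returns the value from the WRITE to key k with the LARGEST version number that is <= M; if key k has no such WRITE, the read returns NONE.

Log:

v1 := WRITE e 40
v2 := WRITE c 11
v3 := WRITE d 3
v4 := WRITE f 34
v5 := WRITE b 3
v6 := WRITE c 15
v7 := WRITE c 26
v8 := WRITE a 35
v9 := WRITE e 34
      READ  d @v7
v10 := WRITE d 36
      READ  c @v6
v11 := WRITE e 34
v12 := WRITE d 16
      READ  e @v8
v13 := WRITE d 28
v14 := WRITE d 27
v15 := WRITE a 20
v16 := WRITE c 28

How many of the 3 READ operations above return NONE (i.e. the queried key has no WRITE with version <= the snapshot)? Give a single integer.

v1: WRITE e=40  (e history now [(1, 40)])
v2: WRITE c=11  (c history now [(2, 11)])
v3: WRITE d=3  (d history now [(3, 3)])
v4: WRITE f=34  (f history now [(4, 34)])
v5: WRITE b=3  (b history now [(5, 3)])
v6: WRITE c=15  (c history now [(2, 11), (6, 15)])
v7: WRITE c=26  (c history now [(2, 11), (6, 15), (7, 26)])
v8: WRITE a=35  (a history now [(8, 35)])
v9: WRITE e=34  (e history now [(1, 40), (9, 34)])
READ d @v7: history=[(3, 3)] -> pick v3 -> 3
v10: WRITE d=36  (d history now [(3, 3), (10, 36)])
READ c @v6: history=[(2, 11), (6, 15), (7, 26)] -> pick v6 -> 15
v11: WRITE e=34  (e history now [(1, 40), (9, 34), (11, 34)])
v12: WRITE d=16  (d history now [(3, 3), (10, 36), (12, 16)])
READ e @v8: history=[(1, 40), (9, 34), (11, 34)] -> pick v1 -> 40
v13: WRITE d=28  (d history now [(3, 3), (10, 36), (12, 16), (13, 28)])
v14: WRITE d=27  (d history now [(3, 3), (10, 36), (12, 16), (13, 28), (14, 27)])
v15: WRITE a=20  (a history now [(8, 35), (15, 20)])
v16: WRITE c=28  (c history now [(2, 11), (6, 15), (7, 26), (16, 28)])
Read results in order: ['3', '15', '40']
NONE count = 0

Answer: 0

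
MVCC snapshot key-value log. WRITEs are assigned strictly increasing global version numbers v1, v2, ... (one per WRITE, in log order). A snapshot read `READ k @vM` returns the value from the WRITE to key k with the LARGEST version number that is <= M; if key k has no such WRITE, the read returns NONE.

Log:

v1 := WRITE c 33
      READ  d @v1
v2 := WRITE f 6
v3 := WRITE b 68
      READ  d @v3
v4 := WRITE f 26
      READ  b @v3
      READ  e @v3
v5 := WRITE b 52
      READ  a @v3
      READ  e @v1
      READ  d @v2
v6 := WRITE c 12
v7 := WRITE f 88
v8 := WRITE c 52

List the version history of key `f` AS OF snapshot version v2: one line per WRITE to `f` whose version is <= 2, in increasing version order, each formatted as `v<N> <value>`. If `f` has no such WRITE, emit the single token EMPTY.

Answer: v2 6

Derivation:
Scan writes for key=f with version <= 2:
  v1 WRITE c 33 -> skip
  v2 WRITE f 6 -> keep
  v3 WRITE b 68 -> skip
  v4 WRITE f 26 -> drop (> snap)
  v5 WRITE b 52 -> skip
  v6 WRITE c 12 -> skip
  v7 WRITE f 88 -> drop (> snap)
  v8 WRITE c 52 -> skip
Collected: [(2, 6)]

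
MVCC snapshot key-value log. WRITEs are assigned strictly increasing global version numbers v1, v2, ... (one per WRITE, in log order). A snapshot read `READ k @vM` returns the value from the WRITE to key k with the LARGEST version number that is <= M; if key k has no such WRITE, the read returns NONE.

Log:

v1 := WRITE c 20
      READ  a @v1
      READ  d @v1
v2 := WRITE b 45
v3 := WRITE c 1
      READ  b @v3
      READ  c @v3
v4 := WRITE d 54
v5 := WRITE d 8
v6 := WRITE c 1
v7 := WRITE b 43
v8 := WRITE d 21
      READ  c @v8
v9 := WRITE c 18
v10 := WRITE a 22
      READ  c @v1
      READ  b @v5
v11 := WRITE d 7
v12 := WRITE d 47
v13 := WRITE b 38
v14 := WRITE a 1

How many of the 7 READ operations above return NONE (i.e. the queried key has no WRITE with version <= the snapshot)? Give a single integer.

Answer: 2

Derivation:
v1: WRITE c=20  (c history now [(1, 20)])
READ a @v1: history=[] -> no version <= 1 -> NONE
READ d @v1: history=[] -> no version <= 1 -> NONE
v2: WRITE b=45  (b history now [(2, 45)])
v3: WRITE c=1  (c history now [(1, 20), (3, 1)])
READ b @v3: history=[(2, 45)] -> pick v2 -> 45
READ c @v3: history=[(1, 20), (3, 1)] -> pick v3 -> 1
v4: WRITE d=54  (d history now [(4, 54)])
v5: WRITE d=8  (d history now [(4, 54), (5, 8)])
v6: WRITE c=1  (c history now [(1, 20), (3, 1), (6, 1)])
v7: WRITE b=43  (b history now [(2, 45), (7, 43)])
v8: WRITE d=21  (d history now [(4, 54), (5, 8), (8, 21)])
READ c @v8: history=[(1, 20), (3, 1), (6, 1)] -> pick v6 -> 1
v9: WRITE c=18  (c history now [(1, 20), (3, 1), (6, 1), (9, 18)])
v10: WRITE a=22  (a history now [(10, 22)])
READ c @v1: history=[(1, 20), (3, 1), (6, 1), (9, 18)] -> pick v1 -> 20
READ b @v5: history=[(2, 45), (7, 43)] -> pick v2 -> 45
v11: WRITE d=7  (d history now [(4, 54), (5, 8), (8, 21), (11, 7)])
v12: WRITE d=47  (d history now [(4, 54), (5, 8), (8, 21), (11, 7), (12, 47)])
v13: WRITE b=38  (b history now [(2, 45), (7, 43), (13, 38)])
v14: WRITE a=1  (a history now [(10, 22), (14, 1)])
Read results in order: ['NONE', 'NONE', '45', '1', '1', '20', '45']
NONE count = 2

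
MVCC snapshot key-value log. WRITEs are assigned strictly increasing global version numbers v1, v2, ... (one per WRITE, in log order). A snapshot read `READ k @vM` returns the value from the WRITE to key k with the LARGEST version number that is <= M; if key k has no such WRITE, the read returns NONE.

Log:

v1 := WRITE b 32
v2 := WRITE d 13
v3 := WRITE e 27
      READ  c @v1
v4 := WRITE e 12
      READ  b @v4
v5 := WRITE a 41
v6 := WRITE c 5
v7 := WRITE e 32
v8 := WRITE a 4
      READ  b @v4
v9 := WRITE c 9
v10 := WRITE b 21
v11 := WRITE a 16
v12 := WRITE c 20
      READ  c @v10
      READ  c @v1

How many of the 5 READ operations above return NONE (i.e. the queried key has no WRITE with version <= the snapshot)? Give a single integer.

Answer: 2

Derivation:
v1: WRITE b=32  (b history now [(1, 32)])
v2: WRITE d=13  (d history now [(2, 13)])
v3: WRITE e=27  (e history now [(3, 27)])
READ c @v1: history=[] -> no version <= 1 -> NONE
v4: WRITE e=12  (e history now [(3, 27), (4, 12)])
READ b @v4: history=[(1, 32)] -> pick v1 -> 32
v5: WRITE a=41  (a history now [(5, 41)])
v6: WRITE c=5  (c history now [(6, 5)])
v7: WRITE e=32  (e history now [(3, 27), (4, 12), (7, 32)])
v8: WRITE a=4  (a history now [(5, 41), (8, 4)])
READ b @v4: history=[(1, 32)] -> pick v1 -> 32
v9: WRITE c=9  (c history now [(6, 5), (9, 9)])
v10: WRITE b=21  (b history now [(1, 32), (10, 21)])
v11: WRITE a=16  (a history now [(5, 41), (8, 4), (11, 16)])
v12: WRITE c=20  (c history now [(6, 5), (9, 9), (12, 20)])
READ c @v10: history=[(6, 5), (9, 9), (12, 20)] -> pick v9 -> 9
READ c @v1: history=[(6, 5), (9, 9), (12, 20)] -> no version <= 1 -> NONE
Read results in order: ['NONE', '32', '32', '9', 'NONE']
NONE count = 2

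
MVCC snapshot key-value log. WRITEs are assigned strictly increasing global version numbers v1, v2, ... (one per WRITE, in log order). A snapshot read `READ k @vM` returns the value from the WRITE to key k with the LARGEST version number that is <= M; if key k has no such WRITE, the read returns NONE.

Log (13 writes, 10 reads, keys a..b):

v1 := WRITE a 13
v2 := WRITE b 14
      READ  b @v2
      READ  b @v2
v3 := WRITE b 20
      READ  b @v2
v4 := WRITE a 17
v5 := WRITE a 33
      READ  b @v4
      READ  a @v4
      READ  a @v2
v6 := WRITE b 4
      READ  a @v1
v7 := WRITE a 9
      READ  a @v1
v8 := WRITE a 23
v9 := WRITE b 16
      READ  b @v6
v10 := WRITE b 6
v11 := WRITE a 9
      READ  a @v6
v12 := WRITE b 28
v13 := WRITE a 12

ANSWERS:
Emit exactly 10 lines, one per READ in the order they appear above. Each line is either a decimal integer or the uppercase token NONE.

Answer: 14
14
14
20
17
13
13
13
4
33

Derivation:
v1: WRITE a=13  (a history now [(1, 13)])
v2: WRITE b=14  (b history now [(2, 14)])
READ b @v2: history=[(2, 14)] -> pick v2 -> 14
READ b @v2: history=[(2, 14)] -> pick v2 -> 14
v3: WRITE b=20  (b history now [(2, 14), (3, 20)])
READ b @v2: history=[(2, 14), (3, 20)] -> pick v2 -> 14
v4: WRITE a=17  (a history now [(1, 13), (4, 17)])
v5: WRITE a=33  (a history now [(1, 13), (4, 17), (5, 33)])
READ b @v4: history=[(2, 14), (3, 20)] -> pick v3 -> 20
READ a @v4: history=[(1, 13), (4, 17), (5, 33)] -> pick v4 -> 17
READ a @v2: history=[(1, 13), (4, 17), (5, 33)] -> pick v1 -> 13
v6: WRITE b=4  (b history now [(2, 14), (3, 20), (6, 4)])
READ a @v1: history=[(1, 13), (4, 17), (5, 33)] -> pick v1 -> 13
v7: WRITE a=9  (a history now [(1, 13), (4, 17), (5, 33), (7, 9)])
READ a @v1: history=[(1, 13), (4, 17), (5, 33), (7, 9)] -> pick v1 -> 13
v8: WRITE a=23  (a history now [(1, 13), (4, 17), (5, 33), (7, 9), (8, 23)])
v9: WRITE b=16  (b history now [(2, 14), (3, 20), (6, 4), (9, 16)])
READ b @v6: history=[(2, 14), (3, 20), (6, 4), (9, 16)] -> pick v6 -> 4
v10: WRITE b=6  (b history now [(2, 14), (3, 20), (6, 4), (9, 16), (10, 6)])
v11: WRITE a=9  (a history now [(1, 13), (4, 17), (5, 33), (7, 9), (8, 23), (11, 9)])
READ a @v6: history=[(1, 13), (4, 17), (5, 33), (7, 9), (8, 23), (11, 9)] -> pick v5 -> 33
v12: WRITE b=28  (b history now [(2, 14), (3, 20), (6, 4), (9, 16), (10, 6), (12, 28)])
v13: WRITE a=12  (a history now [(1, 13), (4, 17), (5, 33), (7, 9), (8, 23), (11, 9), (13, 12)])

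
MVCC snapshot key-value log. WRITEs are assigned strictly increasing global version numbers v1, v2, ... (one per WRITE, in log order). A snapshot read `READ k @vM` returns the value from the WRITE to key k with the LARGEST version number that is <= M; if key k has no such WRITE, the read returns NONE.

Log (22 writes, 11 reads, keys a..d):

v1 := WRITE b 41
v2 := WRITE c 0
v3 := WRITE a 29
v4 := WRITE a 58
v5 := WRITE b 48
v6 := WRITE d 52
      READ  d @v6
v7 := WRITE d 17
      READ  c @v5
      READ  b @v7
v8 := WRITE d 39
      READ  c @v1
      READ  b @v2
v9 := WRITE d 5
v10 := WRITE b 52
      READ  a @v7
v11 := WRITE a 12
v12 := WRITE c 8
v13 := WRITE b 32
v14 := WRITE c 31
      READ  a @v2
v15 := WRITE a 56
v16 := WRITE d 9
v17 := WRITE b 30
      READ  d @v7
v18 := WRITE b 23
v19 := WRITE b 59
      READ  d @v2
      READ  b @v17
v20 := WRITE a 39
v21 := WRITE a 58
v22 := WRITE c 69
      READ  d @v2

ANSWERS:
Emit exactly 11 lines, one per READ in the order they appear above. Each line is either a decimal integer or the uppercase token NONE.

Answer: 52
0
48
NONE
41
58
NONE
17
NONE
30
NONE

Derivation:
v1: WRITE b=41  (b history now [(1, 41)])
v2: WRITE c=0  (c history now [(2, 0)])
v3: WRITE a=29  (a history now [(3, 29)])
v4: WRITE a=58  (a history now [(3, 29), (4, 58)])
v5: WRITE b=48  (b history now [(1, 41), (5, 48)])
v6: WRITE d=52  (d history now [(6, 52)])
READ d @v6: history=[(6, 52)] -> pick v6 -> 52
v7: WRITE d=17  (d history now [(6, 52), (7, 17)])
READ c @v5: history=[(2, 0)] -> pick v2 -> 0
READ b @v7: history=[(1, 41), (5, 48)] -> pick v5 -> 48
v8: WRITE d=39  (d history now [(6, 52), (7, 17), (8, 39)])
READ c @v1: history=[(2, 0)] -> no version <= 1 -> NONE
READ b @v2: history=[(1, 41), (5, 48)] -> pick v1 -> 41
v9: WRITE d=5  (d history now [(6, 52), (7, 17), (8, 39), (9, 5)])
v10: WRITE b=52  (b history now [(1, 41), (5, 48), (10, 52)])
READ a @v7: history=[(3, 29), (4, 58)] -> pick v4 -> 58
v11: WRITE a=12  (a history now [(3, 29), (4, 58), (11, 12)])
v12: WRITE c=8  (c history now [(2, 0), (12, 8)])
v13: WRITE b=32  (b history now [(1, 41), (5, 48), (10, 52), (13, 32)])
v14: WRITE c=31  (c history now [(2, 0), (12, 8), (14, 31)])
READ a @v2: history=[(3, 29), (4, 58), (11, 12)] -> no version <= 2 -> NONE
v15: WRITE a=56  (a history now [(3, 29), (4, 58), (11, 12), (15, 56)])
v16: WRITE d=9  (d history now [(6, 52), (7, 17), (8, 39), (9, 5), (16, 9)])
v17: WRITE b=30  (b history now [(1, 41), (5, 48), (10, 52), (13, 32), (17, 30)])
READ d @v7: history=[(6, 52), (7, 17), (8, 39), (9, 5), (16, 9)] -> pick v7 -> 17
v18: WRITE b=23  (b history now [(1, 41), (5, 48), (10, 52), (13, 32), (17, 30), (18, 23)])
v19: WRITE b=59  (b history now [(1, 41), (5, 48), (10, 52), (13, 32), (17, 30), (18, 23), (19, 59)])
READ d @v2: history=[(6, 52), (7, 17), (8, 39), (9, 5), (16, 9)] -> no version <= 2 -> NONE
READ b @v17: history=[(1, 41), (5, 48), (10, 52), (13, 32), (17, 30), (18, 23), (19, 59)] -> pick v17 -> 30
v20: WRITE a=39  (a history now [(3, 29), (4, 58), (11, 12), (15, 56), (20, 39)])
v21: WRITE a=58  (a history now [(3, 29), (4, 58), (11, 12), (15, 56), (20, 39), (21, 58)])
v22: WRITE c=69  (c history now [(2, 0), (12, 8), (14, 31), (22, 69)])
READ d @v2: history=[(6, 52), (7, 17), (8, 39), (9, 5), (16, 9)] -> no version <= 2 -> NONE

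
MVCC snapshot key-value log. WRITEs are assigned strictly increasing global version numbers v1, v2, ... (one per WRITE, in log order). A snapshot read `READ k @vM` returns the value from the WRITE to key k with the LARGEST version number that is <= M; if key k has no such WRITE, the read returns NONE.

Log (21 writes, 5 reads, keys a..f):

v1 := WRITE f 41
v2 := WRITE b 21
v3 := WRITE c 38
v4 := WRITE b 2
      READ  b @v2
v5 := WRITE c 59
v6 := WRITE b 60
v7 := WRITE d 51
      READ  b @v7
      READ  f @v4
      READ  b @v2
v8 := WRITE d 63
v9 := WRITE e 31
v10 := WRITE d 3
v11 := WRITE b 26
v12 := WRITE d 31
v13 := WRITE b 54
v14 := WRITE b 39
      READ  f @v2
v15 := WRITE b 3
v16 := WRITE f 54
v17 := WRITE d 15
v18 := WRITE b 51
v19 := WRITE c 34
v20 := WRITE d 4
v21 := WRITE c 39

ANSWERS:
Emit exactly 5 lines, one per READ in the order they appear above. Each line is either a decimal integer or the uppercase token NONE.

v1: WRITE f=41  (f history now [(1, 41)])
v2: WRITE b=21  (b history now [(2, 21)])
v3: WRITE c=38  (c history now [(3, 38)])
v4: WRITE b=2  (b history now [(2, 21), (4, 2)])
READ b @v2: history=[(2, 21), (4, 2)] -> pick v2 -> 21
v5: WRITE c=59  (c history now [(3, 38), (5, 59)])
v6: WRITE b=60  (b history now [(2, 21), (4, 2), (6, 60)])
v7: WRITE d=51  (d history now [(7, 51)])
READ b @v7: history=[(2, 21), (4, 2), (6, 60)] -> pick v6 -> 60
READ f @v4: history=[(1, 41)] -> pick v1 -> 41
READ b @v2: history=[(2, 21), (4, 2), (6, 60)] -> pick v2 -> 21
v8: WRITE d=63  (d history now [(7, 51), (8, 63)])
v9: WRITE e=31  (e history now [(9, 31)])
v10: WRITE d=3  (d history now [(7, 51), (8, 63), (10, 3)])
v11: WRITE b=26  (b history now [(2, 21), (4, 2), (6, 60), (11, 26)])
v12: WRITE d=31  (d history now [(7, 51), (8, 63), (10, 3), (12, 31)])
v13: WRITE b=54  (b history now [(2, 21), (4, 2), (6, 60), (11, 26), (13, 54)])
v14: WRITE b=39  (b history now [(2, 21), (4, 2), (6, 60), (11, 26), (13, 54), (14, 39)])
READ f @v2: history=[(1, 41)] -> pick v1 -> 41
v15: WRITE b=3  (b history now [(2, 21), (4, 2), (6, 60), (11, 26), (13, 54), (14, 39), (15, 3)])
v16: WRITE f=54  (f history now [(1, 41), (16, 54)])
v17: WRITE d=15  (d history now [(7, 51), (8, 63), (10, 3), (12, 31), (17, 15)])
v18: WRITE b=51  (b history now [(2, 21), (4, 2), (6, 60), (11, 26), (13, 54), (14, 39), (15, 3), (18, 51)])
v19: WRITE c=34  (c history now [(3, 38), (5, 59), (19, 34)])
v20: WRITE d=4  (d history now [(7, 51), (8, 63), (10, 3), (12, 31), (17, 15), (20, 4)])
v21: WRITE c=39  (c history now [(3, 38), (5, 59), (19, 34), (21, 39)])

Answer: 21
60
41
21
41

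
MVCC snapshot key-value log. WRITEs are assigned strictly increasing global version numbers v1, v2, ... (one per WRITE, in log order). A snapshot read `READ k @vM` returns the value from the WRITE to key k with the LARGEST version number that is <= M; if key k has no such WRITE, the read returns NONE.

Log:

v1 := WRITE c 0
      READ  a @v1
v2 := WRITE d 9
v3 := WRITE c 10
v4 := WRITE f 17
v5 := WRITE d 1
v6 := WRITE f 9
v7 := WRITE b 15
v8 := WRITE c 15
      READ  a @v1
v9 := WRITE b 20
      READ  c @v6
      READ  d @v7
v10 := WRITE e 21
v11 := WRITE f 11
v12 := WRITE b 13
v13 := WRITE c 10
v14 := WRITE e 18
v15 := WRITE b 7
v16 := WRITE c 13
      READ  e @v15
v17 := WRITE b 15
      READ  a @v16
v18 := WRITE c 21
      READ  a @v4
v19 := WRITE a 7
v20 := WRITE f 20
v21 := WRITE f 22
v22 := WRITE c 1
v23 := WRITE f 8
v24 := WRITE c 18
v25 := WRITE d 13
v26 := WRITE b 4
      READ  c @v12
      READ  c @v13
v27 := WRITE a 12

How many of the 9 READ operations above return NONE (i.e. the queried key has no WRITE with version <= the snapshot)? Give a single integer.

v1: WRITE c=0  (c history now [(1, 0)])
READ a @v1: history=[] -> no version <= 1 -> NONE
v2: WRITE d=9  (d history now [(2, 9)])
v3: WRITE c=10  (c history now [(1, 0), (3, 10)])
v4: WRITE f=17  (f history now [(4, 17)])
v5: WRITE d=1  (d history now [(2, 9), (5, 1)])
v6: WRITE f=9  (f history now [(4, 17), (6, 9)])
v7: WRITE b=15  (b history now [(7, 15)])
v8: WRITE c=15  (c history now [(1, 0), (3, 10), (8, 15)])
READ a @v1: history=[] -> no version <= 1 -> NONE
v9: WRITE b=20  (b history now [(7, 15), (9, 20)])
READ c @v6: history=[(1, 0), (3, 10), (8, 15)] -> pick v3 -> 10
READ d @v7: history=[(2, 9), (5, 1)] -> pick v5 -> 1
v10: WRITE e=21  (e history now [(10, 21)])
v11: WRITE f=11  (f history now [(4, 17), (6, 9), (11, 11)])
v12: WRITE b=13  (b history now [(7, 15), (9, 20), (12, 13)])
v13: WRITE c=10  (c history now [(1, 0), (3, 10), (8, 15), (13, 10)])
v14: WRITE e=18  (e history now [(10, 21), (14, 18)])
v15: WRITE b=7  (b history now [(7, 15), (9, 20), (12, 13), (15, 7)])
v16: WRITE c=13  (c history now [(1, 0), (3, 10), (8, 15), (13, 10), (16, 13)])
READ e @v15: history=[(10, 21), (14, 18)] -> pick v14 -> 18
v17: WRITE b=15  (b history now [(7, 15), (9, 20), (12, 13), (15, 7), (17, 15)])
READ a @v16: history=[] -> no version <= 16 -> NONE
v18: WRITE c=21  (c history now [(1, 0), (3, 10), (8, 15), (13, 10), (16, 13), (18, 21)])
READ a @v4: history=[] -> no version <= 4 -> NONE
v19: WRITE a=7  (a history now [(19, 7)])
v20: WRITE f=20  (f history now [(4, 17), (6, 9), (11, 11), (20, 20)])
v21: WRITE f=22  (f history now [(4, 17), (6, 9), (11, 11), (20, 20), (21, 22)])
v22: WRITE c=1  (c history now [(1, 0), (3, 10), (8, 15), (13, 10), (16, 13), (18, 21), (22, 1)])
v23: WRITE f=8  (f history now [(4, 17), (6, 9), (11, 11), (20, 20), (21, 22), (23, 8)])
v24: WRITE c=18  (c history now [(1, 0), (3, 10), (8, 15), (13, 10), (16, 13), (18, 21), (22, 1), (24, 18)])
v25: WRITE d=13  (d history now [(2, 9), (5, 1), (25, 13)])
v26: WRITE b=4  (b history now [(7, 15), (9, 20), (12, 13), (15, 7), (17, 15), (26, 4)])
READ c @v12: history=[(1, 0), (3, 10), (8, 15), (13, 10), (16, 13), (18, 21), (22, 1), (24, 18)] -> pick v8 -> 15
READ c @v13: history=[(1, 0), (3, 10), (8, 15), (13, 10), (16, 13), (18, 21), (22, 1), (24, 18)] -> pick v13 -> 10
v27: WRITE a=12  (a history now [(19, 7), (27, 12)])
Read results in order: ['NONE', 'NONE', '10', '1', '18', 'NONE', 'NONE', '15', '10']
NONE count = 4

Answer: 4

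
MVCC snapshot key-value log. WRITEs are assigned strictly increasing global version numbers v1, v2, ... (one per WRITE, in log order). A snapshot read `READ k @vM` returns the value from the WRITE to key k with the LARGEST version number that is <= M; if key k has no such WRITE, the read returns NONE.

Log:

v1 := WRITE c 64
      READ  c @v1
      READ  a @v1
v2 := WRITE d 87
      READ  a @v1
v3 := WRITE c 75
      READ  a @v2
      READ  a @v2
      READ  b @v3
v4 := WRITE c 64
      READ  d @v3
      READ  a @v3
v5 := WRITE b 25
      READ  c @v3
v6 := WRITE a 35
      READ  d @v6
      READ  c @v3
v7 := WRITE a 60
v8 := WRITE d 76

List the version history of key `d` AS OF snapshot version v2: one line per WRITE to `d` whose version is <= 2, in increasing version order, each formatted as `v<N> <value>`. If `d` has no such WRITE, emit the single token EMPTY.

Answer: v2 87

Derivation:
Scan writes for key=d with version <= 2:
  v1 WRITE c 64 -> skip
  v2 WRITE d 87 -> keep
  v3 WRITE c 75 -> skip
  v4 WRITE c 64 -> skip
  v5 WRITE b 25 -> skip
  v6 WRITE a 35 -> skip
  v7 WRITE a 60 -> skip
  v8 WRITE d 76 -> drop (> snap)
Collected: [(2, 87)]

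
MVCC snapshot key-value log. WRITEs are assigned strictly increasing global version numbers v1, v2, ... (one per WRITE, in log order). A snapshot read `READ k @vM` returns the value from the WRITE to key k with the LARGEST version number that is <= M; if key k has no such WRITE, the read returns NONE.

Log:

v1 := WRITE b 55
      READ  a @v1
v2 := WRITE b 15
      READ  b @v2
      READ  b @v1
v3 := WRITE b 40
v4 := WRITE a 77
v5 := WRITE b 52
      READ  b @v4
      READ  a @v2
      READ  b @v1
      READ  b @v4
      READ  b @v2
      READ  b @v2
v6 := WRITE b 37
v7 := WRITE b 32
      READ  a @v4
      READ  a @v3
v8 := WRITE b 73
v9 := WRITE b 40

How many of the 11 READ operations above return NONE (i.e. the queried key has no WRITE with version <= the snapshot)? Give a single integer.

Answer: 3

Derivation:
v1: WRITE b=55  (b history now [(1, 55)])
READ a @v1: history=[] -> no version <= 1 -> NONE
v2: WRITE b=15  (b history now [(1, 55), (2, 15)])
READ b @v2: history=[(1, 55), (2, 15)] -> pick v2 -> 15
READ b @v1: history=[(1, 55), (2, 15)] -> pick v1 -> 55
v3: WRITE b=40  (b history now [(1, 55), (2, 15), (3, 40)])
v4: WRITE a=77  (a history now [(4, 77)])
v5: WRITE b=52  (b history now [(1, 55), (2, 15), (3, 40), (5, 52)])
READ b @v4: history=[(1, 55), (2, 15), (3, 40), (5, 52)] -> pick v3 -> 40
READ a @v2: history=[(4, 77)] -> no version <= 2 -> NONE
READ b @v1: history=[(1, 55), (2, 15), (3, 40), (5, 52)] -> pick v1 -> 55
READ b @v4: history=[(1, 55), (2, 15), (3, 40), (5, 52)] -> pick v3 -> 40
READ b @v2: history=[(1, 55), (2, 15), (3, 40), (5, 52)] -> pick v2 -> 15
READ b @v2: history=[(1, 55), (2, 15), (3, 40), (5, 52)] -> pick v2 -> 15
v6: WRITE b=37  (b history now [(1, 55), (2, 15), (3, 40), (5, 52), (6, 37)])
v7: WRITE b=32  (b history now [(1, 55), (2, 15), (3, 40), (5, 52), (6, 37), (7, 32)])
READ a @v4: history=[(4, 77)] -> pick v4 -> 77
READ a @v3: history=[(4, 77)] -> no version <= 3 -> NONE
v8: WRITE b=73  (b history now [(1, 55), (2, 15), (3, 40), (5, 52), (6, 37), (7, 32), (8, 73)])
v9: WRITE b=40  (b history now [(1, 55), (2, 15), (3, 40), (5, 52), (6, 37), (7, 32), (8, 73), (9, 40)])
Read results in order: ['NONE', '15', '55', '40', 'NONE', '55', '40', '15', '15', '77', 'NONE']
NONE count = 3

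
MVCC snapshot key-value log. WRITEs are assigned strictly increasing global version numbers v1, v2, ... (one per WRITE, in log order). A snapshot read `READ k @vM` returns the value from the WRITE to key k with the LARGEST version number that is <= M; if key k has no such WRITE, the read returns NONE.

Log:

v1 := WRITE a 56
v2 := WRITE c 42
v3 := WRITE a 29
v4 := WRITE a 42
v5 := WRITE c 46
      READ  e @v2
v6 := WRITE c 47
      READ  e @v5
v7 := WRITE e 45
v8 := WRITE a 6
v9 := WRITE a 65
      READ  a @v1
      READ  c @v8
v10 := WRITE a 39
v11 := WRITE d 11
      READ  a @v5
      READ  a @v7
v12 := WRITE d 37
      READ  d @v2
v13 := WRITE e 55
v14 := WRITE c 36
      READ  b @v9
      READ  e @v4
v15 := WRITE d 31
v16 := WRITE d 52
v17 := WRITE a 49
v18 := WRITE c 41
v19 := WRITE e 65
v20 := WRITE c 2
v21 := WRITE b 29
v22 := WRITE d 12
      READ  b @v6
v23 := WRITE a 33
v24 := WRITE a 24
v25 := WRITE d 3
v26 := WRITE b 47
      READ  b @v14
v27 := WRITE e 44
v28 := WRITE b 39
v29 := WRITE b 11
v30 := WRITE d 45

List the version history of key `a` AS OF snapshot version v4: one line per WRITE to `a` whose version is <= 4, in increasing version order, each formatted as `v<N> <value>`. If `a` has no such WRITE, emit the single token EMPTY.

Scan writes for key=a with version <= 4:
  v1 WRITE a 56 -> keep
  v2 WRITE c 42 -> skip
  v3 WRITE a 29 -> keep
  v4 WRITE a 42 -> keep
  v5 WRITE c 46 -> skip
  v6 WRITE c 47 -> skip
  v7 WRITE e 45 -> skip
  v8 WRITE a 6 -> drop (> snap)
  v9 WRITE a 65 -> drop (> snap)
  v10 WRITE a 39 -> drop (> snap)
  v11 WRITE d 11 -> skip
  v12 WRITE d 37 -> skip
  v13 WRITE e 55 -> skip
  v14 WRITE c 36 -> skip
  v15 WRITE d 31 -> skip
  v16 WRITE d 52 -> skip
  v17 WRITE a 49 -> drop (> snap)
  v18 WRITE c 41 -> skip
  v19 WRITE e 65 -> skip
  v20 WRITE c 2 -> skip
  v21 WRITE b 29 -> skip
  v22 WRITE d 12 -> skip
  v23 WRITE a 33 -> drop (> snap)
  v24 WRITE a 24 -> drop (> snap)
  v25 WRITE d 3 -> skip
  v26 WRITE b 47 -> skip
  v27 WRITE e 44 -> skip
  v28 WRITE b 39 -> skip
  v29 WRITE b 11 -> skip
  v30 WRITE d 45 -> skip
Collected: [(1, 56), (3, 29), (4, 42)]

Answer: v1 56
v3 29
v4 42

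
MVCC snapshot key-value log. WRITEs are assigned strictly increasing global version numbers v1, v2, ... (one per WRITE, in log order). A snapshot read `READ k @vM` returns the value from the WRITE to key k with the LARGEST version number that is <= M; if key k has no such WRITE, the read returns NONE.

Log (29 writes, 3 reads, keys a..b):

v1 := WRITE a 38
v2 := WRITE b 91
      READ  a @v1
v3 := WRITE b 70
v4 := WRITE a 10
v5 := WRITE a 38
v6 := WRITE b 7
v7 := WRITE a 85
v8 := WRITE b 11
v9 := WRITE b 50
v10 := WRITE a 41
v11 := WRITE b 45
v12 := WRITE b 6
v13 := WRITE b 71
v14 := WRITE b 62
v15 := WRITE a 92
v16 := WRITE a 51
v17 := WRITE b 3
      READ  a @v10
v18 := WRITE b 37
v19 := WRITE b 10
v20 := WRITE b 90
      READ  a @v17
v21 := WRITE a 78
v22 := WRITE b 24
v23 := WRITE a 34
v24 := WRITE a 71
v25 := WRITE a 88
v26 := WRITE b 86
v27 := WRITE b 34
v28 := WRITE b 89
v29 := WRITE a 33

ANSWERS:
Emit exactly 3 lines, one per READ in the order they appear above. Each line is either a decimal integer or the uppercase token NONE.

Answer: 38
41
51

Derivation:
v1: WRITE a=38  (a history now [(1, 38)])
v2: WRITE b=91  (b history now [(2, 91)])
READ a @v1: history=[(1, 38)] -> pick v1 -> 38
v3: WRITE b=70  (b history now [(2, 91), (3, 70)])
v4: WRITE a=10  (a history now [(1, 38), (4, 10)])
v5: WRITE a=38  (a history now [(1, 38), (4, 10), (5, 38)])
v6: WRITE b=7  (b history now [(2, 91), (3, 70), (6, 7)])
v7: WRITE a=85  (a history now [(1, 38), (4, 10), (5, 38), (7, 85)])
v8: WRITE b=11  (b history now [(2, 91), (3, 70), (6, 7), (8, 11)])
v9: WRITE b=50  (b history now [(2, 91), (3, 70), (6, 7), (8, 11), (9, 50)])
v10: WRITE a=41  (a history now [(1, 38), (4, 10), (5, 38), (7, 85), (10, 41)])
v11: WRITE b=45  (b history now [(2, 91), (3, 70), (6, 7), (8, 11), (9, 50), (11, 45)])
v12: WRITE b=6  (b history now [(2, 91), (3, 70), (6, 7), (8, 11), (9, 50), (11, 45), (12, 6)])
v13: WRITE b=71  (b history now [(2, 91), (3, 70), (6, 7), (8, 11), (9, 50), (11, 45), (12, 6), (13, 71)])
v14: WRITE b=62  (b history now [(2, 91), (3, 70), (6, 7), (8, 11), (9, 50), (11, 45), (12, 6), (13, 71), (14, 62)])
v15: WRITE a=92  (a history now [(1, 38), (4, 10), (5, 38), (7, 85), (10, 41), (15, 92)])
v16: WRITE a=51  (a history now [(1, 38), (4, 10), (5, 38), (7, 85), (10, 41), (15, 92), (16, 51)])
v17: WRITE b=3  (b history now [(2, 91), (3, 70), (6, 7), (8, 11), (9, 50), (11, 45), (12, 6), (13, 71), (14, 62), (17, 3)])
READ a @v10: history=[(1, 38), (4, 10), (5, 38), (7, 85), (10, 41), (15, 92), (16, 51)] -> pick v10 -> 41
v18: WRITE b=37  (b history now [(2, 91), (3, 70), (6, 7), (8, 11), (9, 50), (11, 45), (12, 6), (13, 71), (14, 62), (17, 3), (18, 37)])
v19: WRITE b=10  (b history now [(2, 91), (3, 70), (6, 7), (8, 11), (9, 50), (11, 45), (12, 6), (13, 71), (14, 62), (17, 3), (18, 37), (19, 10)])
v20: WRITE b=90  (b history now [(2, 91), (3, 70), (6, 7), (8, 11), (9, 50), (11, 45), (12, 6), (13, 71), (14, 62), (17, 3), (18, 37), (19, 10), (20, 90)])
READ a @v17: history=[(1, 38), (4, 10), (5, 38), (7, 85), (10, 41), (15, 92), (16, 51)] -> pick v16 -> 51
v21: WRITE a=78  (a history now [(1, 38), (4, 10), (5, 38), (7, 85), (10, 41), (15, 92), (16, 51), (21, 78)])
v22: WRITE b=24  (b history now [(2, 91), (3, 70), (6, 7), (8, 11), (9, 50), (11, 45), (12, 6), (13, 71), (14, 62), (17, 3), (18, 37), (19, 10), (20, 90), (22, 24)])
v23: WRITE a=34  (a history now [(1, 38), (4, 10), (5, 38), (7, 85), (10, 41), (15, 92), (16, 51), (21, 78), (23, 34)])
v24: WRITE a=71  (a history now [(1, 38), (4, 10), (5, 38), (7, 85), (10, 41), (15, 92), (16, 51), (21, 78), (23, 34), (24, 71)])
v25: WRITE a=88  (a history now [(1, 38), (4, 10), (5, 38), (7, 85), (10, 41), (15, 92), (16, 51), (21, 78), (23, 34), (24, 71), (25, 88)])
v26: WRITE b=86  (b history now [(2, 91), (3, 70), (6, 7), (8, 11), (9, 50), (11, 45), (12, 6), (13, 71), (14, 62), (17, 3), (18, 37), (19, 10), (20, 90), (22, 24), (26, 86)])
v27: WRITE b=34  (b history now [(2, 91), (3, 70), (6, 7), (8, 11), (9, 50), (11, 45), (12, 6), (13, 71), (14, 62), (17, 3), (18, 37), (19, 10), (20, 90), (22, 24), (26, 86), (27, 34)])
v28: WRITE b=89  (b history now [(2, 91), (3, 70), (6, 7), (8, 11), (9, 50), (11, 45), (12, 6), (13, 71), (14, 62), (17, 3), (18, 37), (19, 10), (20, 90), (22, 24), (26, 86), (27, 34), (28, 89)])
v29: WRITE a=33  (a history now [(1, 38), (4, 10), (5, 38), (7, 85), (10, 41), (15, 92), (16, 51), (21, 78), (23, 34), (24, 71), (25, 88), (29, 33)])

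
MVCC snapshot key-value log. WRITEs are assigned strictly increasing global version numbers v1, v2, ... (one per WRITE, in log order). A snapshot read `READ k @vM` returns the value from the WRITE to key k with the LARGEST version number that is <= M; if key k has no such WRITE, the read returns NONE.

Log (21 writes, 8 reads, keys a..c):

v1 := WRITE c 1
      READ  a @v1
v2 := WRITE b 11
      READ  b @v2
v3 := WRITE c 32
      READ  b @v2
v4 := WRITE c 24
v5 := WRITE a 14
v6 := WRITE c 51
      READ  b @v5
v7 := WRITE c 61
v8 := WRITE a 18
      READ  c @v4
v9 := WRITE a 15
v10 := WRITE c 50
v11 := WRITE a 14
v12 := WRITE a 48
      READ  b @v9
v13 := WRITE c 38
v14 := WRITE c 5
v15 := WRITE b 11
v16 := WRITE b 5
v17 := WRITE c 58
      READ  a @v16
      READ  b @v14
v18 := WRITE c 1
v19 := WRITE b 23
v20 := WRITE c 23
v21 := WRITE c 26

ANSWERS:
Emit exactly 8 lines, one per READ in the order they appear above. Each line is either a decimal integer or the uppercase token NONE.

v1: WRITE c=1  (c history now [(1, 1)])
READ a @v1: history=[] -> no version <= 1 -> NONE
v2: WRITE b=11  (b history now [(2, 11)])
READ b @v2: history=[(2, 11)] -> pick v2 -> 11
v3: WRITE c=32  (c history now [(1, 1), (3, 32)])
READ b @v2: history=[(2, 11)] -> pick v2 -> 11
v4: WRITE c=24  (c history now [(1, 1), (3, 32), (4, 24)])
v5: WRITE a=14  (a history now [(5, 14)])
v6: WRITE c=51  (c history now [(1, 1), (3, 32), (4, 24), (6, 51)])
READ b @v5: history=[(2, 11)] -> pick v2 -> 11
v7: WRITE c=61  (c history now [(1, 1), (3, 32), (4, 24), (6, 51), (7, 61)])
v8: WRITE a=18  (a history now [(5, 14), (8, 18)])
READ c @v4: history=[(1, 1), (3, 32), (4, 24), (6, 51), (7, 61)] -> pick v4 -> 24
v9: WRITE a=15  (a history now [(5, 14), (8, 18), (9, 15)])
v10: WRITE c=50  (c history now [(1, 1), (3, 32), (4, 24), (6, 51), (7, 61), (10, 50)])
v11: WRITE a=14  (a history now [(5, 14), (8, 18), (9, 15), (11, 14)])
v12: WRITE a=48  (a history now [(5, 14), (8, 18), (9, 15), (11, 14), (12, 48)])
READ b @v9: history=[(2, 11)] -> pick v2 -> 11
v13: WRITE c=38  (c history now [(1, 1), (3, 32), (4, 24), (6, 51), (7, 61), (10, 50), (13, 38)])
v14: WRITE c=5  (c history now [(1, 1), (3, 32), (4, 24), (6, 51), (7, 61), (10, 50), (13, 38), (14, 5)])
v15: WRITE b=11  (b history now [(2, 11), (15, 11)])
v16: WRITE b=5  (b history now [(2, 11), (15, 11), (16, 5)])
v17: WRITE c=58  (c history now [(1, 1), (3, 32), (4, 24), (6, 51), (7, 61), (10, 50), (13, 38), (14, 5), (17, 58)])
READ a @v16: history=[(5, 14), (8, 18), (9, 15), (11, 14), (12, 48)] -> pick v12 -> 48
READ b @v14: history=[(2, 11), (15, 11), (16, 5)] -> pick v2 -> 11
v18: WRITE c=1  (c history now [(1, 1), (3, 32), (4, 24), (6, 51), (7, 61), (10, 50), (13, 38), (14, 5), (17, 58), (18, 1)])
v19: WRITE b=23  (b history now [(2, 11), (15, 11), (16, 5), (19, 23)])
v20: WRITE c=23  (c history now [(1, 1), (3, 32), (4, 24), (6, 51), (7, 61), (10, 50), (13, 38), (14, 5), (17, 58), (18, 1), (20, 23)])
v21: WRITE c=26  (c history now [(1, 1), (3, 32), (4, 24), (6, 51), (7, 61), (10, 50), (13, 38), (14, 5), (17, 58), (18, 1), (20, 23), (21, 26)])

Answer: NONE
11
11
11
24
11
48
11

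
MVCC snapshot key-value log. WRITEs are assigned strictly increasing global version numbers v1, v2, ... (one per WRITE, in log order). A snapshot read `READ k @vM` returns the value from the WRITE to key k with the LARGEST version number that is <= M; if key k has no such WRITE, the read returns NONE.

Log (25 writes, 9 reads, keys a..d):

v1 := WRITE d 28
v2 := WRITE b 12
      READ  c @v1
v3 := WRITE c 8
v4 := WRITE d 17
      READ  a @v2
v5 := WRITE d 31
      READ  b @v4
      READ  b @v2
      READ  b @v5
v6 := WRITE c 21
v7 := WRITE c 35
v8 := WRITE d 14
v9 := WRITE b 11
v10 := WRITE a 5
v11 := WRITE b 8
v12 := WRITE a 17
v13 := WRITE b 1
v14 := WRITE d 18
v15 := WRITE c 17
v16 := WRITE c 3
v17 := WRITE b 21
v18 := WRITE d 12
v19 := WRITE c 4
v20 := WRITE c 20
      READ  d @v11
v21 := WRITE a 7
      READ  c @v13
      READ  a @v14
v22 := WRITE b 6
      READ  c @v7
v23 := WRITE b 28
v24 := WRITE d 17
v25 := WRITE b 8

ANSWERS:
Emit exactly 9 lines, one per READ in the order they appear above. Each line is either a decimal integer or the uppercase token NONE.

v1: WRITE d=28  (d history now [(1, 28)])
v2: WRITE b=12  (b history now [(2, 12)])
READ c @v1: history=[] -> no version <= 1 -> NONE
v3: WRITE c=8  (c history now [(3, 8)])
v4: WRITE d=17  (d history now [(1, 28), (4, 17)])
READ a @v2: history=[] -> no version <= 2 -> NONE
v5: WRITE d=31  (d history now [(1, 28), (4, 17), (5, 31)])
READ b @v4: history=[(2, 12)] -> pick v2 -> 12
READ b @v2: history=[(2, 12)] -> pick v2 -> 12
READ b @v5: history=[(2, 12)] -> pick v2 -> 12
v6: WRITE c=21  (c history now [(3, 8), (6, 21)])
v7: WRITE c=35  (c history now [(3, 8), (6, 21), (7, 35)])
v8: WRITE d=14  (d history now [(1, 28), (4, 17), (5, 31), (8, 14)])
v9: WRITE b=11  (b history now [(2, 12), (9, 11)])
v10: WRITE a=5  (a history now [(10, 5)])
v11: WRITE b=8  (b history now [(2, 12), (9, 11), (11, 8)])
v12: WRITE a=17  (a history now [(10, 5), (12, 17)])
v13: WRITE b=1  (b history now [(2, 12), (9, 11), (11, 8), (13, 1)])
v14: WRITE d=18  (d history now [(1, 28), (4, 17), (5, 31), (8, 14), (14, 18)])
v15: WRITE c=17  (c history now [(3, 8), (6, 21), (7, 35), (15, 17)])
v16: WRITE c=3  (c history now [(3, 8), (6, 21), (7, 35), (15, 17), (16, 3)])
v17: WRITE b=21  (b history now [(2, 12), (9, 11), (11, 8), (13, 1), (17, 21)])
v18: WRITE d=12  (d history now [(1, 28), (4, 17), (5, 31), (8, 14), (14, 18), (18, 12)])
v19: WRITE c=4  (c history now [(3, 8), (6, 21), (7, 35), (15, 17), (16, 3), (19, 4)])
v20: WRITE c=20  (c history now [(3, 8), (6, 21), (7, 35), (15, 17), (16, 3), (19, 4), (20, 20)])
READ d @v11: history=[(1, 28), (4, 17), (5, 31), (8, 14), (14, 18), (18, 12)] -> pick v8 -> 14
v21: WRITE a=7  (a history now [(10, 5), (12, 17), (21, 7)])
READ c @v13: history=[(3, 8), (6, 21), (7, 35), (15, 17), (16, 3), (19, 4), (20, 20)] -> pick v7 -> 35
READ a @v14: history=[(10, 5), (12, 17), (21, 7)] -> pick v12 -> 17
v22: WRITE b=6  (b history now [(2, 12), (9, 11), (11, 8), (13, 1), (17, 21), (22, 6)])
READ c @v7: history=[(3, 8), (6, 21), (7, 35), (15, 17), (16, 3), (19, 4), (20, 20)] -> pick v7 -> 35
v23: WRITE b=28  (b history now [(2, 12), (9, 11), (11, 8), (13, 1), (17, 21), (22, 6), (23, 28)])
v24: WRITE d=17  (d history now [(1, 28), (4, 17), (5, 31), (8, 14), (14, 18), (18, 12), (24, 17)])
v25: WRITE b=8  (b history now [(2, 12), (9, 11), (11, 8), (13, 1), (17, 21), (22, 6), (23, 28), (25, 8)])

Answer: NONE
NONE
12
12
12
14
35
17
35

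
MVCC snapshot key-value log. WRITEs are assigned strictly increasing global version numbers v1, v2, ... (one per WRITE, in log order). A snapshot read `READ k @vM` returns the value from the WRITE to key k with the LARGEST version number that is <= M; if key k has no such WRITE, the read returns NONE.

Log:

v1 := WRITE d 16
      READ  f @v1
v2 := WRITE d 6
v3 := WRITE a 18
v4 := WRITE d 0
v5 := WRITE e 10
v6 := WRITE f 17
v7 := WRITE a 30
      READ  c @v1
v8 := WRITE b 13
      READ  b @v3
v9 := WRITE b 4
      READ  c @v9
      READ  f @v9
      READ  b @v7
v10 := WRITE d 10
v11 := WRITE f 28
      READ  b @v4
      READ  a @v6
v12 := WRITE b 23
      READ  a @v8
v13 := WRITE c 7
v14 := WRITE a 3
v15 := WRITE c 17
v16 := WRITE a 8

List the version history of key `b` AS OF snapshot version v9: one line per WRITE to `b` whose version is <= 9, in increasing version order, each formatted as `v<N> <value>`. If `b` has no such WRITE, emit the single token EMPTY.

Answer: v8 13
v9 4

Derivation:
Scan writes for key=b with version <= 9:
  v1 WRITE d 16 -> skip
  v2 WRITE d 6 -> skip
  v3 WRITE a 18 -> skip
  v4 WRITE d 0 -> skip
  v5 WRITE e 10 -> skip
  v6 WRITE f 17 -> skip
  v7 WRITE a 30 -> skip
  v8 WRITE b 13 -> keep
  v9 WRITE b 4 -> keep
  v10 WRITE d 10 -> skip
  v11 WRITE f 28 -> skip
  v12 WRITE b 23 -> drop (> snap)
  v13 WRITE c 7 -> skip
  v14 WRITE a 3 -> skip
  v15 WRITE c 17 -> skip
  v16 WRITE a 8 -> skip
Collected: [(8, 13), (9, 4)]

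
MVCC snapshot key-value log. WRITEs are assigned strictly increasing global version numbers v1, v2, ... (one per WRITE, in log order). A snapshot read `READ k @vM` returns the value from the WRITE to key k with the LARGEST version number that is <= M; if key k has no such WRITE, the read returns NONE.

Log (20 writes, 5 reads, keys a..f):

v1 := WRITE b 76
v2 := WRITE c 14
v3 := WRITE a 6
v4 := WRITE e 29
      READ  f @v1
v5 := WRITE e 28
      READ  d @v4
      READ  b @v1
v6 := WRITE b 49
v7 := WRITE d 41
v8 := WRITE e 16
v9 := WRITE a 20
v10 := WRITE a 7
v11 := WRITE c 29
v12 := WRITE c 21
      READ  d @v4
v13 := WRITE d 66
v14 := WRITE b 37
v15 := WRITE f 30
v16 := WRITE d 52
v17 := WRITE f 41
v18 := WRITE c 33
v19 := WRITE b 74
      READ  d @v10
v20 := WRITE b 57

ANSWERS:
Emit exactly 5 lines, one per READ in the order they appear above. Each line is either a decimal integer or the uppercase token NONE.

v1: WRITE b=76  (b history now [(1, 76)])
v2: WRITE c=14  (c history now [(2, 14)])
v3: WRITE a=6  (a history now [(3, 6)])
v4: WRITE e=29  (e history now [(4, 29)])
READ f @v1: history=[] -> no version <= 1 -> NONE
v5: WRITE e=28  (e history now [(4, 29), (5, 28)])
READ d @v4: history=[] -> no version <= 4 -> NONE
READ b @v1: history=[(1, 76)] -> pick v1 -> 76
v6: WRITE b=49  (b history now [(1, 76), (6, 49)])
v7: WRITE d=41  (d history now [(7, 41)])
v8: WRITE e=16  (e history now [(4, 29), (5, 28), (8, 16)])
v9: WRITE a=20  (a history now [(3, 6), (9, 20)])
v10: WRITE a=7  (a history now [(3, 6), (9, 20), (10, 7)])
v11: WRITE c=29  (c history now [(2, 14), (11, 29)])
v12: WRITE c=21  (c history now [(2, 14), (11, 29), (12, 21)])
READ d @v4: history=[(7, 41)] -> no version <= 4 -> NONE
v13: WRITE d=66  (d history now [(7, 41), (13, 66)])
v14: WRITE b=37  (b history now [(1, 76), (6, 49), (14, 37)])
v15: WRITE f=30  (f history now [(15, 30)])
v16: WRITE d=52  (d history now [(7, 41), (13, 66), (16, 52)])
v17: WRITE f=41  (f history now [(15, 30), (17, 41)])
v18: WRITE c=33  (c history now [(2, 14), (11, 29), (12, 21), (18, 33)])
v19: WRITE b=74  (b history now [(1, 76), (6, 49), (14, 37), (19, 74)])
READ d @v10: history=[(7, 41), (13, 66), (16, 52)] -> pick v7 -> 41
v20: WRITE b=57  (b history now [(1, 76), (6, 49), (14, 37), (19, 74), (20, 57)])

Answer: NONE
NONE
76
NONE
41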